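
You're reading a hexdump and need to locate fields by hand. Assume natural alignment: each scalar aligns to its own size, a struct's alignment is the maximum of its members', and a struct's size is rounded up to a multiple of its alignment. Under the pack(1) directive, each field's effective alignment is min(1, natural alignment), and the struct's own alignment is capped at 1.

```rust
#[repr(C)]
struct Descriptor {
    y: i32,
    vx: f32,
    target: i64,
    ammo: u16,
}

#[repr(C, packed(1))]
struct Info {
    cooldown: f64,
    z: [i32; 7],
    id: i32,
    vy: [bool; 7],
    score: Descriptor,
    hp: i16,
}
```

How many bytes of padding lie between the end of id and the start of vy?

0

Descriptor: y at 0 (size 4, align 4) → ends 4; vx at 4 (size 4, align 4) → ends 8; target at 8 (size 8, align 8) → ends 16; ammo at 16 (size 2, align 2) → ends 18; tail pad 6 to reach multiple of 8; total 24 bytes, alignment 8
cooldown at 0 (size 8, align 1) → ends 8
z at 8 (size 28, align 1) → ends 36
id at 36 (size 4, align 1) → ends 40
vy at 40 (size 7, align 1) → ends 47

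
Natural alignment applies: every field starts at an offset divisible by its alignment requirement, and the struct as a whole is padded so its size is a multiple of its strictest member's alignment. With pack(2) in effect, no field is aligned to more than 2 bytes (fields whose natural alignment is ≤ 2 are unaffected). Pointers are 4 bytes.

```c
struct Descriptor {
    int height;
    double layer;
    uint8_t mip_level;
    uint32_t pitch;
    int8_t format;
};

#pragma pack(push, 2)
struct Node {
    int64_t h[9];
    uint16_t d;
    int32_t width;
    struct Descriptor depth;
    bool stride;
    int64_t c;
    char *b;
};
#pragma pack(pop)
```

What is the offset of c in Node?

112

Descriptor: 0..4  height  (4B, 4-aligned); 4..8  -- padding (4B); 8..16  layer  (8B, 8-aligned); 16..17  mip_level  (1B, 1-aligned); 17..20  -- padding (3B); 20..24  pitch  (4B, 4-aligned); 24..25  format  (1B, 1-aligned); 25..32  -- tail padding (7B); sizeof = 32, alignof = 8
0..72  h  (72B, 2-aligned)
72..74  d  (2B, 2-aligned)
74..78  width  (4B, 2-aligned)
78..110  depth  (32B, 2-aligned)
110..111  stride  (1B, 1-aligned)
111..112  -- padding (1B)
112..120  c  (8B, 2-aligned)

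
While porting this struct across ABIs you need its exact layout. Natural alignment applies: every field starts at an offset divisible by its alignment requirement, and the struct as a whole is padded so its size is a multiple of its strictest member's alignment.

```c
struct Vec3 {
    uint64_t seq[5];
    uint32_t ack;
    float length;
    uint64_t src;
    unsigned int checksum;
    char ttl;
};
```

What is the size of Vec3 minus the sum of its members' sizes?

3

@0: seq [40B, align 8] → 40
@40: ack [4B, align 4] → 44
@44: length [4B, align 4] → 48
@48: src [8B, align 8] → 56
@56: checksum [4B, align 4] → 60
@60: ttl [1B, align 1] → 61
+3 tail pad (align 8)
size 64, align 8
data bytes 61, size 64 → padding 3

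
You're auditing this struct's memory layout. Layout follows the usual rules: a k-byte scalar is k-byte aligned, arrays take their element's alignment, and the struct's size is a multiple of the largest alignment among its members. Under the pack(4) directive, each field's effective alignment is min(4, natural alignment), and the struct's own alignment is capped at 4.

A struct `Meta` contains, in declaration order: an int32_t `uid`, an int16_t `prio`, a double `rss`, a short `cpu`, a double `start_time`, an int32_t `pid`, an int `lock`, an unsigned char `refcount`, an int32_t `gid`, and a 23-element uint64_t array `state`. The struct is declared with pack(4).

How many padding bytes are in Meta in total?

@0: uid [4B, align 4] → 4
@4: prio [2B, align 2] → 6
+2 pad (align 4)
@8: rss [8B, align 4] → 16
@16: cpu [2B, align 2] → 18
+2 pad (align 4)
@20: start_time [8B, align 4] → 28
@28: pid [4B, align 4] → 32
@32: lock [4B, align 4] → 36
@36: refcount [1B, align 1] → 37
+3 pad (align 4)
@40: gid [4B, align 4] → 44
@44: state [184B, align 4] → 228
size 228, align 4
data bytes 221, size 228 → padding 7

7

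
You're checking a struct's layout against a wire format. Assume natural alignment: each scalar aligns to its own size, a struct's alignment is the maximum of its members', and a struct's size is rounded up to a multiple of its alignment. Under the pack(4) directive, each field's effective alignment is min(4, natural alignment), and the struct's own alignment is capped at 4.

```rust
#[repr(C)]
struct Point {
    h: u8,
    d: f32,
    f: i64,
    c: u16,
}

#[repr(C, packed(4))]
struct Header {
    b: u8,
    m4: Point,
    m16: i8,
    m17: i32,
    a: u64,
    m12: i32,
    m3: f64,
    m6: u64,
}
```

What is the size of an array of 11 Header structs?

Point: 0..1  h  (1B, 1-aligned); 1..4  -- padding (3B); 4..8  d  (4B, 4-aligned); 8..16  f  (8B, 8-aligned); 16..18  c  (2B, 2-aligned); 18..24  -- tail padding (6B); sizeof = 24, alignof = 8
0..1  b  (1B, 1-aligned)
1..4  -- padding (3B)
4..28  m4  (24B, 4-aligned)
28..29  m16  (1B, 1-aligned)
29..32  -- padding (3B)
32..36  m17  (4B, 4-aligned)
36..44  a  (8B, 4-aligned)
44..48  m12  (4B, 4-aligned)
48..56  m3  (8B, 4-aligned)
56..64  m6  (8B, 4-aligned)
sizeof = 64, alignof = 4
array of 11: 11 × 64 = 704

704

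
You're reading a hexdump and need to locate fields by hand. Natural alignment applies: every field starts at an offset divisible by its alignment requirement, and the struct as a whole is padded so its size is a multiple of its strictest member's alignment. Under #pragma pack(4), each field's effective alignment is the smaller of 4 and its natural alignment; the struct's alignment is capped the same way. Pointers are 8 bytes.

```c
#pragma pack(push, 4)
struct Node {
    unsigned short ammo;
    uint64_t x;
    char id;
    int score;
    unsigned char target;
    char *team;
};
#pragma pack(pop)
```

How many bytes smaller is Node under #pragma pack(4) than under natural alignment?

natural layout:
  ammo at 0 (size 2, align 2) → ends 2
  pad 6 to align 8 for x
  x at 8 (size 8, align 8) → ends 16
  id at 16 (size 1, align 1) → ends 17
  pad 3 to align 4 for score
  score at 20 (size 4, align 4) → ends 24
  target at 24 (size 1, align 1) → ends 25
  pad 7 to align 8 for team
  team at 32 (size 8, align 8) → ends 40
  total 40 bytes, alignment 8
packed(4) layout:
  ammo at 0 (size 2, align 2) → ends 2
  pad 2 to align 4 for x
  x at 4 (size 8, align 4) → ends 12
  id at 12 (size 1, align 1) → ends 13
  pad 3 to align 4 for score
  score at 16 (size 4, align 4) → ends 20
  target at 20 (size 1, align 1) → ends 21
  pad 3 to align 4 for team
  team at 24 (size 8, align 4) → ends 32
  total 32 bytes, alignment 4
40 − 32 = 8

8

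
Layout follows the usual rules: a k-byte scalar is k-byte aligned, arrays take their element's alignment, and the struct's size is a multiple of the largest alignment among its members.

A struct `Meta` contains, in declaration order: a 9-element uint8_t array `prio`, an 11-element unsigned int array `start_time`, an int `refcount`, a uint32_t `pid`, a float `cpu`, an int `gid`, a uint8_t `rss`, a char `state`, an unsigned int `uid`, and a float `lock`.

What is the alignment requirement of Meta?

member alignments: prio=1, start_time=4, refcount=4, pid=4, cpu=4, gid=4, rss=1, state=1, uid=4, lock=4
max = 4

4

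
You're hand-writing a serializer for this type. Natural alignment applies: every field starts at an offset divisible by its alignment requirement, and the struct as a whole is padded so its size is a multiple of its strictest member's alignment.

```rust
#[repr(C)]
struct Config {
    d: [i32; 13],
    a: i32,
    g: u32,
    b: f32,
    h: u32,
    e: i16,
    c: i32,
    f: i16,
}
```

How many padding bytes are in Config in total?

4

d at 0 (size 52, align 4) → ends 52
a at 52 (size 4, align 4) → ends 56
g at 56 (size 4, align 4) → ends 60
b at 60 (size 4, align 4) → ends 64
h at 64 (size 4, align 4) → ends 68
e at 68 (size 2, align 2) → ends 70
pad 2 to align 4 for c
c at 72 (size 4, align 4) → ends 76
f at 76 (size 2, align 2) → ends 78
tail pad 2 to reach multiple of 4
total 80 bytes, alignment 4
data bytes 76, size 80 → padding 4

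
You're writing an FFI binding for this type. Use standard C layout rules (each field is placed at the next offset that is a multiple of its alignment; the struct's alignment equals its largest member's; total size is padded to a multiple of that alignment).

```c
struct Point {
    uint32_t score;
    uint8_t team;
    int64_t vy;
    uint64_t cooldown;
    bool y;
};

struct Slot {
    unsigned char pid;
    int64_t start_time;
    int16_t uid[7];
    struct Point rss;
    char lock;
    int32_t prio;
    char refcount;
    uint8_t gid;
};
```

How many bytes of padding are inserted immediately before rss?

Point: @0: score [4B, align 4] → 4; @4: team [1B, align 1] → 5; +3 pad (align 8); @8: vy [8B, align 8] → 16; @16: cooldown [8B, align 8] → 24; @24: y [1B, align 1] → 25; +7 tail pad (align 8); size 32, align 8
@0: pid [1B, align 1] → 1
+7 pad (align 8)
@8: start_time [8B, align 8] → 16
@16: uid [14B, align 2] → 30
+2 pad (align 8)
@32: rss [32B, align 8] → 64

2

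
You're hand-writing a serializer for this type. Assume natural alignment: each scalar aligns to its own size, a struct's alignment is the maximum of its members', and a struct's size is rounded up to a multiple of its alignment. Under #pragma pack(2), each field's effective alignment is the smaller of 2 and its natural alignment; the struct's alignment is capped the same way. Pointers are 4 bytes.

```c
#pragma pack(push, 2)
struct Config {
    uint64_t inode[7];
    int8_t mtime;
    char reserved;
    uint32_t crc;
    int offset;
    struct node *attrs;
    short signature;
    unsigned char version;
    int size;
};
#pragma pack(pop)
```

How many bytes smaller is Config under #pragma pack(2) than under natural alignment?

2

natural layout:
  inode at 0 (size 56, align 8) → ends 56
  mtime at 56 (size 1, align 1) → ends 57
  reserved at 57 (size 1, align 1) → ends 58
  pad 2 to align 4 for crc
  crc at 60 (size 4, align 4) → ends 64
  offset at 64 (size 4, align 4) → ends 68
  attrs at 68 (size 4, align 4) → ends 72
  signature at 72 (size 2, align 2) → ends 74
  version at 74 (size 1, align 1) → ends 75
  pad 1 to align 4 for size
  size at 76 (size 4, align 4) → ends 80
  total 80 bytes, alignment 8
packed(2) layout:
  inode at 0 (size 56, align 2) → ends 56
  mtime at 56 (size 1, align 1) → ends 57
  reserved at 57 (size 1, align 1) → ends 58
  crc at 58 (size 4, align 2) → ends 62
  offset at 62 (size 4, align 2) → ends 66
  attrs at 66 (size 4, align 2) → ends 70
  signature at 70 (size 2, align 2) → ends 72
  version at 72 (size 1, align 1) → ends 73
  pad 1 to align 2 for size
  size at 74 (size 4, align 2) → ends 78
  total 78 bytes, alignment 2
80 − 78 = 2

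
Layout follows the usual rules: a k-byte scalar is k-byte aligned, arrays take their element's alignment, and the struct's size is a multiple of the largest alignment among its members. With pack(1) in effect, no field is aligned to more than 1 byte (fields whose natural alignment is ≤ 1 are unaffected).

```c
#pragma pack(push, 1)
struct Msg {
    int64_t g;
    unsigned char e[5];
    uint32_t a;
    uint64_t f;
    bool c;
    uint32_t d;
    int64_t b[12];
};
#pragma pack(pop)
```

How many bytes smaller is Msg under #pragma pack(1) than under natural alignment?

10

natural layout:
  g at 0 (size 8, align 8) → ends 8
  e at 8 (size 5, align 1) → ends 13
  pad 3 to align 4 for a
  a at 16 (size 4, align 4) → ends 20
  pad 4 to align 8 for f
  f at 24 (size 8, align 8) → ends 32
  c at 32 (size 1, align 1) → ends 33
  pad 3 to align 4 for d
  d at 36 (size 4, align 4) → ends 40
  b at 40 (size 96, align 8) → ends 136
  total 136 bytes, alignment 8
packed(1) layout:
  g at 0 (size 8, align 1) → ends 8
  e at 8 (size 5, align 1) → ends 13
  a at 13 (size 4, align 1) → ends 17
  f at 17 (size 8, align 1) → ends 25
  c at 25 (size 1, align 1) → ends 26
  d at 26 (size 4, align 1) → ends 30
  b at 30 (size 96, align 1) → ends 126
  total 126 bytes, alignment 1
136 − 126 = 10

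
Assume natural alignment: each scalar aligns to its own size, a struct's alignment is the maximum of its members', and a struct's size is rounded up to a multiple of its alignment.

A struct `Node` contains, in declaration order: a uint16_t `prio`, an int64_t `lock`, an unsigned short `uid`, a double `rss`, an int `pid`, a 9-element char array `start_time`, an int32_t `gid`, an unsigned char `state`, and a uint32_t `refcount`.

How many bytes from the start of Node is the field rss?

24

0..2  prio  (2B, 2-aligned)
2..8  -- padding (6B)
8..16  lock  (8B, 8-aligned)
16..18  uid  (2B, 2-aligned)
18..24  -- padding (6B)
24..32  rss  (8B, 8-aligned)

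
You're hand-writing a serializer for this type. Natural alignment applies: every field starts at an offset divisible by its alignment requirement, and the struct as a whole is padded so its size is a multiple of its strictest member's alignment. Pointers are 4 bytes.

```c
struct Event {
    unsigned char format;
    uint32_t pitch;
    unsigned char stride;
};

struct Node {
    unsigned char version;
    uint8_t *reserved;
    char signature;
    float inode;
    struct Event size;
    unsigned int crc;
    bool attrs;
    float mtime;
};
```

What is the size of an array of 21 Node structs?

Event: 0..1  format  (1B, 1-aligned); 1..4  -- padding (3B); 4..8  pitch  (4B, 4-aligned); 8..9  stride  (1B, 1-aligned); 9..12  -- tail padding (3B); sizeof = 12, alignof = 4
0..1  version  (1B, 1-aligned)
1..4  -- padding (3B)
4..8  reserved  (4B, 4-aligned)
8..9  signature  (1B, 1-aligned)
9..12  -- padding (3B)
12..16  inode  (4B, 4-aligned)
16..28  size  (12B, 4-aligned)
28..32  crc  (4B, 4-aligned)
32..33  attrs  (1B, 1-aligned)
33..36  -- padding (3B)
36..40  mtime  (4B, 4-aligned)
sizeof = 40, alignof = 4
array of 21: 21 × 40 = 840

840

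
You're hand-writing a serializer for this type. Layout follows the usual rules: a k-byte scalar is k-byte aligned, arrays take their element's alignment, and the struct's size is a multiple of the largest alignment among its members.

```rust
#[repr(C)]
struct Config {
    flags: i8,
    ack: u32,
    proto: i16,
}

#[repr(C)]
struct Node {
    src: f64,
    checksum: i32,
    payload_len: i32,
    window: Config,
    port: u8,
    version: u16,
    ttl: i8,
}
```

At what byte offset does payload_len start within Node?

12

Config: flags at 0 (size 1, align 1) → ends 1; pad 3 to align 4 for ack; ack at 4 (size 4, align 4) → ends 8; proto at 8 (size 2, align 2) → ends 10; tail pad 2 to reach multiple of 4; total 12 bytes, alignment 4
src at 0 (size 8, align 8) → ends 8
checksum at 8 (size 4, align 4) → ends 12
payload_len at 12 (size 4, align 4) → ends 16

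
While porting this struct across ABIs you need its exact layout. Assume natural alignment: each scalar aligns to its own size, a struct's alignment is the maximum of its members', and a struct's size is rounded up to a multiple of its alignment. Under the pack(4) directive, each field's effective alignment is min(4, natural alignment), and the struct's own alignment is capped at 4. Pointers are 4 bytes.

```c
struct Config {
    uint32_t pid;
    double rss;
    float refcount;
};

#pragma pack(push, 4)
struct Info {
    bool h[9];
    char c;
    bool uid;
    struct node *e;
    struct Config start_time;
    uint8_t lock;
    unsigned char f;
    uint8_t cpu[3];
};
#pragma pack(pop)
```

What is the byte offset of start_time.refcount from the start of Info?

Config: pid at 0 (size 4, align 4) → ends 4; pad 4 to align 8 for rss; rss at 8 (size 8, align 8) → ends 16; refcount at 16 (size 4, align 4) → ends 20; tail pad 4 to reach multiple of 8; total 24 bytes, alignment 8
h at 0 (size 9, align 1) → ends 9
c at 9 (size 1, align 1) → ends 10
uid at 10 (size 1, align 1) → ends 11
pad 1 to align 4 for e
e at 12 (size 4, align 4) → ends 16
start_time at 16 (size 24, align 4) → ends 40
within Config: refcount at 16
16 + 16 = 32

32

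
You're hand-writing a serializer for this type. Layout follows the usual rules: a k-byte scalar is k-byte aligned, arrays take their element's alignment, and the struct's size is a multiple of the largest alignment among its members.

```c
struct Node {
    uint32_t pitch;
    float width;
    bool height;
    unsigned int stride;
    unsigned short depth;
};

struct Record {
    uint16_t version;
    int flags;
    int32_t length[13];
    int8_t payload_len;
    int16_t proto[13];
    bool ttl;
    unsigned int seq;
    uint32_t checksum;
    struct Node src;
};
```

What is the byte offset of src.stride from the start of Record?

112

Node: 0..4  pitch  (4B, 4-aligned); 4..8  width  (4B, 4-aligned); 8..9  height  (1B, 1-aligned); 9..12  -- padding (3B); 12..16  stride  (4B, 4-aligned); 16..18  depth  (2B, 2-aligned); 18..20  -- tail padding (2B); sizeof = 20, alignof = 4
0..2  version  (2B, 2-aligned)
2..4  -- padding (2B)
4..8  flags  (4B, 4-aligned)
8..60  length  (52B, 4-aligned)
60..61  payload_len  (1B, 1-aligned)
61..62  -- padding (1B)
62..88  proto  (26B, 2-aligned)
88..89  ttl  (1B, 1-aligned)
89..92  -- padding (3B)
92..96  seq  (4B, 4-aligned)
96..100  checksum  (4B, 4-aligned)
100..120  src  (20B, 4-aligned)
within Node: stride at 12
100 + 12 = 112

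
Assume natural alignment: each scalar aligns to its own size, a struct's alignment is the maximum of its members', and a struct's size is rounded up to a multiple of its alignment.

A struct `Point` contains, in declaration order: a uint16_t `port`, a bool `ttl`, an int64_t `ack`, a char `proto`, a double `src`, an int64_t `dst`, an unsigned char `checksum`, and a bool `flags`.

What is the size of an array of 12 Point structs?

@0: port [2B, align 2] → 2
@2: ttl [1B, align 1] → 3
+5 pad (align 8)
@8: ack [8B, align 8] → 16
@16: proto [1B, align 1] → 17
+7 pad (align 8)
@24: src [8B, align 8] → 32
@32: dst [8B, align 8] → 40
@40: checksum [1B, align 1] → 41
@41: flags [1B, align 1] → 42
+6 tail pad (align 8)
size 48, align 8
array of 12: 12 × 48 = 576

576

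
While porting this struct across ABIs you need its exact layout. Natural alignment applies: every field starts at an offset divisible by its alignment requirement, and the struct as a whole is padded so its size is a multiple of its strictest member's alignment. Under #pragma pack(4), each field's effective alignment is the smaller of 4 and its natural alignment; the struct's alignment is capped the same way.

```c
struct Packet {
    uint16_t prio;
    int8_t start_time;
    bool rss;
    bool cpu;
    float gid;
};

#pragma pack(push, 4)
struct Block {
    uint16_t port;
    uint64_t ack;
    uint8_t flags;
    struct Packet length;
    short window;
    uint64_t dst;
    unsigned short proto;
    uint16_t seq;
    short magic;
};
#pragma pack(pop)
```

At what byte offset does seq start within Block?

42

Packet: prio at 0 (size 2, align 2) → ends 2; start_time at 2 (size 1, align 1) → ends 3; rss at 3 (size 1, align 1) → ends 4; cpu at 4 (size 1, align 1) → ends 5; pad 3 to align 4 for gid; gid at 8 (size 4, align 4) → ends 12; total 12 bytes, alignment 4
port at 0 (size 2, align 2) → ends 2
pad 2 to align 4 for ack
ack at 4 (size 8, align 4) → ends 12
flags at 12 (size 1, align 1) → ends 13
pad 3 to align 4 for length
length at 16 (size 12, align 4) → ends 28
window at 28 (size 2, align 2) → ends 30
pad 2 to align 4 for dst
dst at 32 (size 8, align 4) → ends 40
proto at 40 (size 2, align 2) → ends 42
seq at 42 (size 2, align 2) → ends 44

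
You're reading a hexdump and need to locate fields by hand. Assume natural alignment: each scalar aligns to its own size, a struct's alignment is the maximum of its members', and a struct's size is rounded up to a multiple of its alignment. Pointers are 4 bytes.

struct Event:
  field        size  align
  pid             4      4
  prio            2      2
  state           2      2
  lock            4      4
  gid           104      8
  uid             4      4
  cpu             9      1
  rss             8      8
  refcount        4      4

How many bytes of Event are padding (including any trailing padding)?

11

0..4  pid  (4B, 4-aligned)
4..6  prio  (2B, 2-aligned)
6..8  state  (2B, 2-aligned)
8..12  lock  (4B, 4-aligned)
12..16  -- padding (4B)
16..120  gid  (104B, 8-aligned)
120..124  uid  (4B, 4-aligned)
124..133  cpu  (9B, 1-aligned)
133..136  -- padding (3B)
136..144  rss  (8B, 8-aligned)
144..148  refcount  (4B, 4-aligned)
148..152  -- tail padding (4B)
sizeof = 152, alignof = 8
data bytes 141, size 152 → padding 11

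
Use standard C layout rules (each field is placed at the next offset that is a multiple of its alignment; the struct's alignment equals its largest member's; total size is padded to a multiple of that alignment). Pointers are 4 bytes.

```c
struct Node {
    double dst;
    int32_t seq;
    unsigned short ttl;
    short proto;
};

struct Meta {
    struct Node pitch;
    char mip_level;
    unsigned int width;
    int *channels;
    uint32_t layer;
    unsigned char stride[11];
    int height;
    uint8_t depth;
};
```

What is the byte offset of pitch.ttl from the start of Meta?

Node: 0..8  dst  (8B, 8-aligned); 8..12  seq  (4B, 4-aligned); 12..14  ttl  (2B, 2-aligned); 14..16  proto  (2B, 2-aligned); sizeof = 16, alignof = 8
0..16  pitch  (16B, 8-aligned)
within Node: ttl at 12
0 + 12 = 12

12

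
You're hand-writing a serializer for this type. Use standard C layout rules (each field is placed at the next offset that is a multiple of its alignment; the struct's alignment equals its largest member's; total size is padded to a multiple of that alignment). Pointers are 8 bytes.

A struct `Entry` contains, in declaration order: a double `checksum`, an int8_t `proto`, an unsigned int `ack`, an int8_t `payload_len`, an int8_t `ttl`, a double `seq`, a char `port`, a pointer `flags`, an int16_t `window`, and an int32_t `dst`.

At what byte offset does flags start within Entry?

40

0..8  checksum  (8B, 8-aligned)
8..9  proto  (1B, 1-aligned)
9..12  -- padding (3B)
12..16  ack  (4B, 4-aligned)
16..17  payload_len  (1B, 1-aligned)
17..18  ttl  (1B, 1-aligned)
18..24  -- padding (6B)
24..32  seq  (8B, 8-aligned)
32..33  port  (1B, 1-aligned)
33..40  -- padding (7B)
40..48  flags  (8B, 8-aligned)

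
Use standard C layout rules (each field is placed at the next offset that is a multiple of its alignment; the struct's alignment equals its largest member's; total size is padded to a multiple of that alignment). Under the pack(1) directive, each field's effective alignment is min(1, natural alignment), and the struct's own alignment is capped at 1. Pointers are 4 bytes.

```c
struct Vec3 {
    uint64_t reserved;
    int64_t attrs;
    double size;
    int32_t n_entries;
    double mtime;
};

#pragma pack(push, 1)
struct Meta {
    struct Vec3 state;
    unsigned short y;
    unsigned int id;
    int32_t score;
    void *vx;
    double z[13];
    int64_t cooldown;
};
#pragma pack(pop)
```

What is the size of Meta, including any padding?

166

Vec3: 0..8  reserved  (8B, 8-aligned); 8..16  attrs  (8B, 8-aligned); 16..24  size  (8B, 8-aligned); 24..28  n_entries  (4B, 4-aligned); 28..32  -- padding (4B); 32..40  mtime  (8B, 8-aligned); sizeof = 40, alignof = 8
0..40  state  (40B, 1-aligned)
40..42  y  (2B, 1-aligned)
42..46  id  (4B, 1-aligned)
46..50  score  (4B, 1-aligned)
50..54  vx  (4B, 1-aligned)
54..158  z  (104B, 1-aligned)
158..166  cooldown  (8B, 1-aligned)
sizeof = 166, alignof = 1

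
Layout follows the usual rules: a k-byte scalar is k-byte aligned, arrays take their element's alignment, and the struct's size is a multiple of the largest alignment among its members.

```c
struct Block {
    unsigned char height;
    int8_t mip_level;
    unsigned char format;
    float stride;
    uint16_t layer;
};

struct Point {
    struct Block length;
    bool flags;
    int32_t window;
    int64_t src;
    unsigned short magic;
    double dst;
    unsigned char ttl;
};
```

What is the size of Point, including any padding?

Block: 0..1  height  (1B, 1-aligned); 1..2  mip_level  (1B, 1-aligned); 2..3  format  (1B, 1-aligned); 3..4  -- padding (1B); 4..8  stride  (4B, 4-aligned); 8..10  layer  (2B, 2-aligned); 10..12  -- tail padding (2B); sizeof = 12, alignof = 4
0..12  length  (12B, 4-aligned)
12..13  flags  (1B, 1-aligned)
13..16  -- padding (3B)
16..20  window  (4B, 4-aligned)
20..24  -- padding (4B)
24..32  src  (8B, 8-aligned)
32..34  magic  (2B, 2-aligned)
34..40  -- padding (6B)
40..48  dst  (8B, 8-aligned)
48..49  ttl  (1B, 1-aligned)
49..56  -- tail padding (7B)
sizeof = 56, alignof = 8

56 bytes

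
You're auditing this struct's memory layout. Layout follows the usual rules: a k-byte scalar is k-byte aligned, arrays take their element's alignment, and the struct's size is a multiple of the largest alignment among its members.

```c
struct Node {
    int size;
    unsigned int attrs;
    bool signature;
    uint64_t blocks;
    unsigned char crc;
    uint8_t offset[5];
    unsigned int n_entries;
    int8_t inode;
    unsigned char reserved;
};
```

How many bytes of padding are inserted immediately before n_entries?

2

size at 0 (size 4, align 4) → ends 4
attrs at 4 (size 4, align 4) → ends 8
signature at 8 (size 1, align 1) → ends 9
pad 7 to align 8 for blocks
blocks at 16 (size 8, align 8) → ends 24
crc at 24 (size 1, align 1) → ends 25
offset at 25 (size 5, align 1) → ends 30
pad 2 to align 4 for n_entries
n_entries at 32 (size 4, align 4) → ends 36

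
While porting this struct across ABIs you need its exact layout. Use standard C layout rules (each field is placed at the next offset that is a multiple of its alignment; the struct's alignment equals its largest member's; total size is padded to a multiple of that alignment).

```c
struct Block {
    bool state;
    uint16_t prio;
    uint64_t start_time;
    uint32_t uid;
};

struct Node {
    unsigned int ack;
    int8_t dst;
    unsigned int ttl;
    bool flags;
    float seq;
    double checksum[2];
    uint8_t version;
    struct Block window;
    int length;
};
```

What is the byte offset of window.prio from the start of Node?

50

Block: 0..1  state  (1B, 1-aligned); 1..2  -- padding (1B); 2..4  prio  (2B, 2-aligned); 4..8  -- padding (4B); 8..16  start_time  (8B, 8-aligned); 16..20  uid  (4B, 4-aligned); 20..24  -- tail padding (4B); sizeof = 24, alignof = 8
0..4  ack  (4B, 4-aligned)
4..5  dst  (1B, 1-aligned)
5..8  -- padding (3B)
8..12  ttl  (4B, 4-aligned)
12..13  flags  (1B, 1-aligned)
13..16  -- padding (3B)
16..20  seq  (4B, 4-aligned)
20..24  -- padding (4B)
24..40  checksum  (16B, 8-aligned)
40..41  version  (1B, 1-aligned)
41..48  -- padding (7B)
48..72  window  (24B, 8-aligned)
within Block: prio at 2
48 + 2 = 50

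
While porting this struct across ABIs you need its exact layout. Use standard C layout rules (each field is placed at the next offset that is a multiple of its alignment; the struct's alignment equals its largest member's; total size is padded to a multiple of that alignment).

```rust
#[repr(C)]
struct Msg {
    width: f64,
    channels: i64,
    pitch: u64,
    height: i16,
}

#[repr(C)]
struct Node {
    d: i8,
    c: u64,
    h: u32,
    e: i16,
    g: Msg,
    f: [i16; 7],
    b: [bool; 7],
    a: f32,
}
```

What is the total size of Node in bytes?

88

Msg: @0: width [8B, align 8] → 8; @8: channels [8B, align 8] → 16; @16: pitch [8B, align 8] → 24; @24: height [2B, align 2] → 26; +6 tail pad (align 8); size 32, align 8
@0: d [1B, align 1] → 1
+7 pad (align 8)
@8: c [8B, align 8] → 16
@16: h [4B, align 4] → 20
@20: e [2B, align 2] → 22
+2 pad (align 8)
@24: g [32B, align 8] → 56
@56: f [14B, align 2] → 70
@70: b [7B, align 1] → 77
+3 pad (align 4)
@80: a [4B, align 4] → 84
+4 tail pad (align 8)
size 88, align 8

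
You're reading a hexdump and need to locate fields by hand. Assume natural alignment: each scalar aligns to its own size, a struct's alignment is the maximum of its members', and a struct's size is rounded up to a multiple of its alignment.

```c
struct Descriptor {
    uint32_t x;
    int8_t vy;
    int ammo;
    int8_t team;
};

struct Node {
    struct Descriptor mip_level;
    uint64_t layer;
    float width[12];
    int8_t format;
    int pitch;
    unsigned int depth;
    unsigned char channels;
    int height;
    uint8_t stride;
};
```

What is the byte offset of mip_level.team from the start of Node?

12

Descriptor: x at 0 (size 4, align 4) → ends 4; vy at 4 (size 1, align 1) → ends 5; pad 3 to align 4 for ammo; ammo at 8 (size 4, align 4) → ends 12; team at 12 (size 1, align 1) → ends 13; tail pad 3 to reach multiple of 4; total 16 bytes, alignment 4
mip_level at 0 (size 16, align 4) → ends 16
within Descriptor: team at 12
0 + 12 = 12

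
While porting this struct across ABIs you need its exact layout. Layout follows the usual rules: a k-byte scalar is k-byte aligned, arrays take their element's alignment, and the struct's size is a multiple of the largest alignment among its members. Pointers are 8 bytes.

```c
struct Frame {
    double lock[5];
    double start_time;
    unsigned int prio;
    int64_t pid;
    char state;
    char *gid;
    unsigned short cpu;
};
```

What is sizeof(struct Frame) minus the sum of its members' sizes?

17

0..40  lock  (40B, 8-aligned)
40..48  start_time  (8B, 8-aligned)
48..52  prio  (4B, 4-aligned)
52..56  -- padding (4B)
56..64  pid  (8B, 8-aligned)
64..65  state  (1B, 1-aligned)
65..72  -- padding (7B)
72..80  gid  (8B, 8-aligned)
80..82  cpu  (2B, 2-aligned)
82..88  -- tail padding (6B)
sizeof = 88, alignof = 8
data bytes 71, size 88 → padding 17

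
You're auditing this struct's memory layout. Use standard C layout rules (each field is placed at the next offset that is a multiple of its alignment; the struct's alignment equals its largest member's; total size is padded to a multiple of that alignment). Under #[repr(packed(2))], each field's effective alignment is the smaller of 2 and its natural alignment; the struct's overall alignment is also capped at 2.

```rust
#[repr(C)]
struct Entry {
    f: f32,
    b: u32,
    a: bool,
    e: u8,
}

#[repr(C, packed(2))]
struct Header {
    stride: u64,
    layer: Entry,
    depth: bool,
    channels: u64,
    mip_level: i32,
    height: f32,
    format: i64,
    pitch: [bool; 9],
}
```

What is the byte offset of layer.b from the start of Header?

12

Entry: f at 0 (size 4, align 4) → ends 4; b at 4 (size 4, align 4) → ends 8; a at 8 (size 1, align 1) → ends 9; e at 9 (size 1, align 1) → ends 10; tail pad 2 to reach multiple of 4; total 12 bytes, alignment 4
stride at 0 (size 8, align 2) → ends 8
layer at 8 (size 12, align 2) → ends 20
within Entry: b at 4
8 + 4 = 12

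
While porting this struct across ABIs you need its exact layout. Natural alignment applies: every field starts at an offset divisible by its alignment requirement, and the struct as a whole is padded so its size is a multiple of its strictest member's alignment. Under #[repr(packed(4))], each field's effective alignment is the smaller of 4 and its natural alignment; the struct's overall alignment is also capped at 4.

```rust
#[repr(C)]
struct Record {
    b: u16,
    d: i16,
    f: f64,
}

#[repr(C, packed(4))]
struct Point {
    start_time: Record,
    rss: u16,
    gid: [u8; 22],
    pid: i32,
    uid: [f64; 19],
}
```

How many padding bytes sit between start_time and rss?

Record: 0..2  b  (2B, 2-aligned); 2..4  d  (2B, 2-aligned); 4..8  -- padding (4B); 8..16  f  (8B, 8-aligned); sizeof = 16, alignof = 8
0..16  start_time  (16B, 4-aligned)
16..18  rss  (2B, 2-aligned)

0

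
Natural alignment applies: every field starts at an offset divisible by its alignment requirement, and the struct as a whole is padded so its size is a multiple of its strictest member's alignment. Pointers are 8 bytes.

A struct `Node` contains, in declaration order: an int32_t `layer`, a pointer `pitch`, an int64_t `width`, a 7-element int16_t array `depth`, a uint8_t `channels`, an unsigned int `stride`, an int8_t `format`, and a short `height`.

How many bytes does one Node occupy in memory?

48

0..4  layer  (4B, 4-aligned)
4..8  -- padding (4B)
8..16  pitch  (8B, 8-aligned)
16..24  width  (8B, 8-aligned)
24..38  depth  (14B, 2-aligned)
38..39  channels  (1B, 1-aligned)
39..40  -- padding (1B)
40..44  stride  (4B, 4-aligned)
44..45  format  (1B, 1-aligned)
45..46  -- padding (1B)
46..48  height  (2B, 2-aligned)
sizeof = 48, alignof = 8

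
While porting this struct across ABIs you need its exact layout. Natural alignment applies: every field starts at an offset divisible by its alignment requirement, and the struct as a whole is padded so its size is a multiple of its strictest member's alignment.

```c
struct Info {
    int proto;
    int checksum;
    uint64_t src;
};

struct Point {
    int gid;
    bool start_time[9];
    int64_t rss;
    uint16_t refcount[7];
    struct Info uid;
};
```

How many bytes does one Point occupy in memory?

Info: 0..4  proto  (4B, 4-aligned); 4..8  checksum  (4B, 4-aligned); 8..16  src  (8B, 8-aligned); sizeof = 16, alignof = 8
0..4  gid  (4B, 4-aligned)
4..13  start_time  (9B, 1-aligned)
13..16  -- padding (3B)
16..24  rss  (8B, 8-aligned)
24..38  refcount  (14B, 2-aligned)
38..40  -- padding (2B)
40..56  uid  (16B, 8-aligned)
sizeof = 56, alignof = 8

56 bytes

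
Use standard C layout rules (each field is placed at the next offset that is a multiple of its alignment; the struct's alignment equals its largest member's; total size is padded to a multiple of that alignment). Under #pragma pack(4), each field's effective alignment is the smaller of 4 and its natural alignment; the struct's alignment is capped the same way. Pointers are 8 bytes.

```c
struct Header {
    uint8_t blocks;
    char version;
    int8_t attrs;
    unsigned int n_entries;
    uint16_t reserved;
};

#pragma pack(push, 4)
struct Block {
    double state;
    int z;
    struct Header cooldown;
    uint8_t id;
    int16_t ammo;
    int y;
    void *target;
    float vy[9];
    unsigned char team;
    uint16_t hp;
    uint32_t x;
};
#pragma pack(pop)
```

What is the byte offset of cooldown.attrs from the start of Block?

14

Header: 0..1  blocks  (1B, 1-aligned); 1..2  version  (1B, 1-aligned); 2..3  attrs  (1B, 1-aligned); 3..4  -- padding (1B); 4..8  n_entries  (4B, 4-aligned); 8..10  reserved  (2B, 2-aligned); 10..12  -- tail padding (2B); sizeof = 12, alignof = 4
0..8  state  (8B, 4-aligned)
8..12  z  (4B, 4-aligned)
12..24  cooldown  (12B, 4-aligned)
within Header: attrs at 2
12 + 2 = 14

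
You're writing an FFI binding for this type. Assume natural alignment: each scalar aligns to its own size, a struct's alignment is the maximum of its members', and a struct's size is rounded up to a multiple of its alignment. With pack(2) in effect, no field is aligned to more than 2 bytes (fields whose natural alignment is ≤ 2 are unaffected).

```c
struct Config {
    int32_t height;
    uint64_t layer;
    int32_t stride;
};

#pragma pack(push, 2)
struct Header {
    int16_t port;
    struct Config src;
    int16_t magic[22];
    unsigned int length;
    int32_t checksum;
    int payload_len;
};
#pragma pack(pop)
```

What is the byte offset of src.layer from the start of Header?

Config: 0..4  height  (4B, 4-aligned); 4..8  -- padding (4B); 8..16  layer  (8B, 8-aligned); 16..20  stride  (4B, 4-aligned); 20..24  -- tail padding (4B); sizeof = 24, alignof = 8
0..2  port  (2B, 2-aligned)
2..26  src  (24B, 2-aligned)
within Config: layer at 8
2 + 8 = 10

10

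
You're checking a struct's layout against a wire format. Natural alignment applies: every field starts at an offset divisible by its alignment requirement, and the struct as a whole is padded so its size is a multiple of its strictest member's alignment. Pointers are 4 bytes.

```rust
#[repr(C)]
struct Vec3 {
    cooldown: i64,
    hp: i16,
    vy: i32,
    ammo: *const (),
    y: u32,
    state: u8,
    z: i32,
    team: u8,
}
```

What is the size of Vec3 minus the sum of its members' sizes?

12

cooldown at 0 (size 8, align 8) → ends 8
hp at 8 (size 2, align 2) → ends 10
pad 2 to align 4 for vy
vy at 12 (size 4, align 4) → ends 16
ammo at 16 (size 4, align 4) → ends 20
y at 20 (size 4, align 4) → ends 24
state at 24 (size 1, align 1) → ends 25
pad 3 to align 4 for z
z at 28 (size 4, align 4) → ends 32
team at 32 (size 1, align 1) → ends 33
tail pad 7 to reach multiple of 8
total 40 bytes, alignment 8
data bytes 28, size 40 → padding 12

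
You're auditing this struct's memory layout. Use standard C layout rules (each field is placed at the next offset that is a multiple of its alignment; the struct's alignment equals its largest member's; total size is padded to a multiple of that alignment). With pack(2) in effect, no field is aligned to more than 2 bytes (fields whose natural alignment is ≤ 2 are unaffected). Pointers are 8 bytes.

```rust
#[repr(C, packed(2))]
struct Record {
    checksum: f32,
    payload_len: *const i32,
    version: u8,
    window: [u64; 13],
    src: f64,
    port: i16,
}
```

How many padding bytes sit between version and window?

checksum at 0 (size 4, align 2) → ends 4
payload_len at 4 (size 8, align 2) → ends 12
version at 12 (size 1, align 1) → ends 13
pad 1 to align 2 for window
window at 14 (size 104, align 2) → ends 118

1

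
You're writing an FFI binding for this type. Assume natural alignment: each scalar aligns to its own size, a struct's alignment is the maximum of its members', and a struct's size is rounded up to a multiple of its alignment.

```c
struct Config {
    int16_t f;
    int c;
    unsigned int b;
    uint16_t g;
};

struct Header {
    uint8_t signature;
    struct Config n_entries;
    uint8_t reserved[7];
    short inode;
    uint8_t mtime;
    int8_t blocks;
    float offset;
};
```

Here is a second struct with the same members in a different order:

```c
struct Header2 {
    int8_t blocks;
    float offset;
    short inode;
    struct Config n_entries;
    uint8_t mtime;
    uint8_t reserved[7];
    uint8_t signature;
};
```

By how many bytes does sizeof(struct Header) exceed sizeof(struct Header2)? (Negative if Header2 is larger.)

-4

Config: @0: f [2B, align 2] → 2; +2 pad (align 4); @4: c [4B, align 4] → 8; @8: b [4B, align 4] → 12; @12: g [2B, align 2] → 14; +2 tail pad (align 4); size 16, align 4
@0: signature [1B, align 1] → 1
+3 pad (align 4)
@4: n_entries [16B, align 4] → 20
@20: reserved [7B, align 1] → 27
+1 pad (align 2)
@28: inode [2B, align 2] → 30
@30: mtime [1B, align 1] → 31
@31: blocks [1B, align 1] → 32
@32: offset [4B, align 4] → 36
size 36, align 4
— Header2 —
@0: blocks [1B, align 1] → 1
+3 pad (align 4)
@4: offset [4B, align 4] → 8
@8: inode [2B, align 2] → 10
+2 pad (align 4)
@12: n_entries [16B, align 4] → 28
@28: mtime [1B, align 1] → 29
@29: reserved [7B, align 1] → 36
@36: signature [1B, align 1] → 37
+3 tail pad (align 4)
size 40, align 4
36 − 40 = -4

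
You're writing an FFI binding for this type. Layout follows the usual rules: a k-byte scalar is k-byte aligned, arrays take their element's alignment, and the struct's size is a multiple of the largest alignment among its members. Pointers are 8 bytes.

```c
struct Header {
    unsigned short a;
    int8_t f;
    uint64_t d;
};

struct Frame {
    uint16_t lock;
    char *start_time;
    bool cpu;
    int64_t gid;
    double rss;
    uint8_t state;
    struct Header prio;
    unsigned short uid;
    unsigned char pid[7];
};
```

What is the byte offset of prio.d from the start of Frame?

56

Header: 0..2  a  (2B, 2-aligned); 2..3  f  (1B, 1-aligned); 3..8  -- padding (5B); 8..16  d  (8B, 8-aligned); sizeof = 16, alignof = 8
0..2  lock  (2B, 2-aligned)
2..8  -- padding (6B)
8..16  start_time  (8B, 8-aligned)
16..17  cpu  (1B, 1-aligned)
17..24  -- padding (7B)
24..32  gid  (8B, 8-aligned)
32..40  rss  (8B, 8-aligned)
40..41  state  (1B, 1-aligned)
41..48  -- padding (7B)
48..64  prio  (16B, 8-aligned)
within Header: d at 8
48 + 8 = 56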